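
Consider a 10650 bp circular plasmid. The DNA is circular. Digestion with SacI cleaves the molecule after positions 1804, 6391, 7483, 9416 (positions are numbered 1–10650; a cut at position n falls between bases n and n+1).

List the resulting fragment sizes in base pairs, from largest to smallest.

4587, 3038, 1933, 1092 bp

Circular molecule, 4 cuts → 4 fragments:
  6391 − 1804 = 4587 bp
  7483 − 6391 = 1092 bp
  9416 − 7483 = 1933 bp
  wrap: 10650 − 9416 + 1804 = 3038 bp
Sorted largest to smallest: 4587, 3038, 1933, 1092 bp.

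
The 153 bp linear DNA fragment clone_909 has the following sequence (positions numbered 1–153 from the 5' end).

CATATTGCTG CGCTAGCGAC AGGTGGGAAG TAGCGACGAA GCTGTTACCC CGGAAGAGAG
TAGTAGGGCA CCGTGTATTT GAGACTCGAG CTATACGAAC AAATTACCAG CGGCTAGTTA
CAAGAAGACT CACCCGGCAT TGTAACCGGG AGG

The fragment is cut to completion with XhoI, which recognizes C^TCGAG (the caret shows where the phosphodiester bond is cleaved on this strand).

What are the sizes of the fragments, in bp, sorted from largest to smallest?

The XhoI site (CTCGAG) starts at position 85.
XhoI cuts after the first base of each site, so after position 85.
Linear molecule, 1 cut → 2 fragments:
  1–85 → 85 bp
  86–153 → 68 bp
Sorted largest to smallest: 85, 68 bp.

85, 68 bp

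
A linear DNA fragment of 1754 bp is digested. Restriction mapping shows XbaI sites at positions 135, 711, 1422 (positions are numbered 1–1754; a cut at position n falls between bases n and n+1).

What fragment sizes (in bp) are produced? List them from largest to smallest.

711, 576, 332, 135 bp

Linear molecule, 3 cuts → 4 fragments:
  135 − 0 = 135 bp
  711 − 135 = 576 bp
  1422 − 711 = 711 bp
  1754 − 1422 = 332 bp
Sorted largest to smallest: 711, 576, 332, 135 bp.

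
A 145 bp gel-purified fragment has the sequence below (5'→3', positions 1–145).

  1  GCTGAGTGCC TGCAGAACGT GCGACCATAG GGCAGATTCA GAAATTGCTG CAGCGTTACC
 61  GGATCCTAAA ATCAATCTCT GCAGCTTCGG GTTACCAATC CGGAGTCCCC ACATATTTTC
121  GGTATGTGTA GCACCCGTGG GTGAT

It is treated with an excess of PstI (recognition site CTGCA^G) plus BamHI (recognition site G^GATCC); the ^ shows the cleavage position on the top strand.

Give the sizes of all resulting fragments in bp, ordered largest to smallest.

62, 38, 22, 14, 9 bp

PstI sites (CTGCAG) start at positions 10, 48, 79.
PstI cuts after base 5 of each site (before the last base), so after positions 14, 52, 83.
The BamHI site (GGATCC) starts at position 61.
BamHI cuts after the first base of each site, so after position 61.
Combined cut positions: 14, 52, 61, 83.
Linear molecule, 4 cuts → 5 fragments:
  1–14 → 14 bp
  15–52 → 38 bp
  53–61 → 9 bp
  62–83 → 22 bp
  84–145 → 62 bp
Sorted largest to smallest: 62, 38, 22, 14, 9 bp.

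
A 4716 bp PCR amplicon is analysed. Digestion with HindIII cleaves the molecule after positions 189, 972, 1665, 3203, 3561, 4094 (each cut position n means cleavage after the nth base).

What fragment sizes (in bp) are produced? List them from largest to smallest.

Linear molecule, 6 cuts → 7 fragments:
  189 − 0 = 189 bp
  972 − 189 = 783 bp
  1665 − 972 = 693 bp
  3203 − 1665 = 1538 bp
  3561 − 3203 = 358 bp
  4094 − 3561 = 533 bp
  4716 − 4094 = 622 bp
Sorted largest to smallest: 1538, 783, 693, 622, 533, 358, 189 bp.

1538, 783, 693, 622, 533, 358, 189 bp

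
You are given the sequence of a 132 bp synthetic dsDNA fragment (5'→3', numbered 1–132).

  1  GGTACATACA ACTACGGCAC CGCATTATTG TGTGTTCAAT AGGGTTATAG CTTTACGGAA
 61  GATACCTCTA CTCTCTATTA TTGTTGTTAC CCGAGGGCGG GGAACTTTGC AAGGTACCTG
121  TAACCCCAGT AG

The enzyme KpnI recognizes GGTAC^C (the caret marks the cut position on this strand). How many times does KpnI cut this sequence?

GGTACC occurs starting at position 113.
KpnI cuts at 1 site.

1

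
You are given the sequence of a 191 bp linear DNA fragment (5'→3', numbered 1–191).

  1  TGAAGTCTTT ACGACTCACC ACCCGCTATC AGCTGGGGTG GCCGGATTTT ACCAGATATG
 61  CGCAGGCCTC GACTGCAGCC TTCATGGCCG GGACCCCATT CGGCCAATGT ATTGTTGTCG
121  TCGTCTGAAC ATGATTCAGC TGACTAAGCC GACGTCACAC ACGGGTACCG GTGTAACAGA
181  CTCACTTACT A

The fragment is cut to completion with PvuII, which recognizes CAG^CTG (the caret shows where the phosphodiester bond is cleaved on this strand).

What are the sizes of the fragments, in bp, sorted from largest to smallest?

PvuII sites (CAGCTG) start at positions 30, 137.
PvuII cuts after base 3 of each site, so after positions 32, 139.
Linear molecule, 2 cuts → 3 fragments:
  1–32 → 32 bp
  33–139 → 107 bp
  140–191 → 52 bp
Sorted largest to smallest: 107, 52, 32 bp.

107, 52, 32 bp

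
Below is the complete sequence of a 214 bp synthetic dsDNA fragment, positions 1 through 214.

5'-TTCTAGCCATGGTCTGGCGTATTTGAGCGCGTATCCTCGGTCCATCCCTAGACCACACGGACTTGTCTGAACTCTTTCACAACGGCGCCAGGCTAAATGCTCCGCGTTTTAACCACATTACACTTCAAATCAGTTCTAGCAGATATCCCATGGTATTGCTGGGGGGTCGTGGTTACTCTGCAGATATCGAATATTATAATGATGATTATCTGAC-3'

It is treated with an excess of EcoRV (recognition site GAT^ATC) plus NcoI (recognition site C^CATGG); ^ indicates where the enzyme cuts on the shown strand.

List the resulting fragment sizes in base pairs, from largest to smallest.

EcoRV sites (GATATC) start at positions 142, 183.
EcoRV cuts after base 3 of each site, so after positions 144, 185.
NcoI sites (CCATGG) start at positions 7, 148.
NcoI cuts after the first base of each site, so after positions 7, 148.
Combined cut positions: 7, 144, 148, 185.
Linear molecule, 4 cuts → 5 fragments:
  1–7 → 7 bp
  8–144 → 137 bp
  145–148 → 4 bp
  149–185 → 37 bp
  186–214 → 29 bp
Sorted largest to smallest: 137, 37, 29, 7, 4 bp.

137, 37, 29, 7, 4 bp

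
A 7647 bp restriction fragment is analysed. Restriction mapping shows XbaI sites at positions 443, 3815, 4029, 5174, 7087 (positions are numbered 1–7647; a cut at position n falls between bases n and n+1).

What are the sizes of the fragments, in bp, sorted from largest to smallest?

Linear molecule, 5 cuts → 6 fragments:
  443 − 0 = 443 bp
  3815 − 443 = 3372 bp
  4029 − 3815 = 214 bp
  5174 − 4029 = 1145 bp
  7087 − 5174 = 1913 bp
  7647 − 7087 = 560 bp
Sorted largest to smallest: 3372, 1913, 1145, 560, 443, 214 bp.

3372, 1913, 1145, 560, 443, 214 bp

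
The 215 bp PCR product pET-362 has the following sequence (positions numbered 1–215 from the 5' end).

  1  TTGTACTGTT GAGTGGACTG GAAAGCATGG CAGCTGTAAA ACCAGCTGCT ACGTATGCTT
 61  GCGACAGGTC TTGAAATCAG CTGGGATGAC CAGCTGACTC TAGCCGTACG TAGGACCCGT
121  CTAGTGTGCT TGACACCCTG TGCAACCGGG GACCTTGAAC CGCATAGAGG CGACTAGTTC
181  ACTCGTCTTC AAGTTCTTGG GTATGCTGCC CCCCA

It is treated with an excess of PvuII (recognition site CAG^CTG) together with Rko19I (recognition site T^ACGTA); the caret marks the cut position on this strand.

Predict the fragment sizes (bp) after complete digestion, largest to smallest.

108, 33, 30, 14, 13, 12, 5 bp

PvuII sites (CAGCTG) start at positions 31, 43, 78, 91.
PvuII cuts after base 3 of each site, so after positions 33, 45, 80, 93.
Rko19I sites (TACGTA) start at positions 50, 107.
Rko19I cuts after the first base of each site, so after positions 50, 107.
Combined cut positions: 33, 45, 50, 80, 93, 107.
Linear molecule, 6 cuts → 7 fragments:
  1–33 → 33 bp
  34–45 → 12 bp
  46–50 → 5 bp
  51–80 → 30 bp
  81–93 → 13 bp
  94–107 → 14 bp
  108–215 → 108 bp
Sorted largest to smallest: 108, 33, 30, 14, 13, 12, 5 bp.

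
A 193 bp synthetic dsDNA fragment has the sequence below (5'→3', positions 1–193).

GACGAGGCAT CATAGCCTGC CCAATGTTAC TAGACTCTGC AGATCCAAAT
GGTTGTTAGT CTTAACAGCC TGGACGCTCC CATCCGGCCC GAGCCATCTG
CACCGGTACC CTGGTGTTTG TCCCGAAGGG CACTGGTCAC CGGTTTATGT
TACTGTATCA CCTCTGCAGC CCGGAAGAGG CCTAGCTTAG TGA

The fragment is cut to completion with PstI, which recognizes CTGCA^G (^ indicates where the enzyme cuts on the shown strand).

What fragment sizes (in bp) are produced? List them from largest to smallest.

127, 41, 25 bp

PstI sites (CTGCAG) start at positions 37, 164.
PstI cuts after base 5 of each site (before the last base), so after positions 41, 168.
Linear molecule, 2 cuts → 3 fragments:
  1–41 → 41 bp
  42–168 → 127 bp
  169–193 → 25 bp
Sorted largest to smallest: 127, 41, 25 bp.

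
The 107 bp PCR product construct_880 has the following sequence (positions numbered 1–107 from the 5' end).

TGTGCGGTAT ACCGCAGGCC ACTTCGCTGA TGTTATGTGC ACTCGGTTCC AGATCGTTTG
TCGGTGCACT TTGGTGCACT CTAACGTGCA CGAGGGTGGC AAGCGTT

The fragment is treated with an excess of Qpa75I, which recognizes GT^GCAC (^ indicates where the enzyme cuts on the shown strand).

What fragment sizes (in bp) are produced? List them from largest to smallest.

Qpa75I sites (GTGCAC) start at positions 37, 64, 74, 86.
Qpa75I cuts after base 2 of each site, so after positions 38, 65, 75, 87.
Linear molecule, 4 cuts → 5 fragments:
  1–38 → 38 bp
  39–65 → 27 bp
  66–75 → 10 bp
  76–87 → 12 bp
  88–107 → 20 bp
Sorted largest to smallest: 38, 27, 20, 12, 10 bp.

38, 27, 20, 12, 10 bp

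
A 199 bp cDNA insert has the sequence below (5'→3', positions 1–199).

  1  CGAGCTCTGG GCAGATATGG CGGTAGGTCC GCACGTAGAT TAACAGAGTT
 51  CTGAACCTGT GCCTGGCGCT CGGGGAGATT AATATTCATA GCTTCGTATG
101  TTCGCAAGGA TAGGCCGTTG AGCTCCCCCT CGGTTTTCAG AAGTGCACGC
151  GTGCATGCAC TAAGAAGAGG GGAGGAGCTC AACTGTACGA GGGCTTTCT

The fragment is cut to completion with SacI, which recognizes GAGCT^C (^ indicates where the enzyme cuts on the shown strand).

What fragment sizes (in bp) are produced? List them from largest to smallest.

118, 55, 20, 6 bp

SacI sites (GAGCTC) start at positions 2, 120, 175.
SacI cuts after base 5 of each site (before the last base), so after positions 6, 124, 179.
Linear molecule, 3 cuts → 4 fragments:
  1–6 → 6 bp
  7–124 → 118 bp
  125–179 → 55 bp
  180–199 → 20 bp
Sorted largest to smallest: 118, 55, 20, 6 bp.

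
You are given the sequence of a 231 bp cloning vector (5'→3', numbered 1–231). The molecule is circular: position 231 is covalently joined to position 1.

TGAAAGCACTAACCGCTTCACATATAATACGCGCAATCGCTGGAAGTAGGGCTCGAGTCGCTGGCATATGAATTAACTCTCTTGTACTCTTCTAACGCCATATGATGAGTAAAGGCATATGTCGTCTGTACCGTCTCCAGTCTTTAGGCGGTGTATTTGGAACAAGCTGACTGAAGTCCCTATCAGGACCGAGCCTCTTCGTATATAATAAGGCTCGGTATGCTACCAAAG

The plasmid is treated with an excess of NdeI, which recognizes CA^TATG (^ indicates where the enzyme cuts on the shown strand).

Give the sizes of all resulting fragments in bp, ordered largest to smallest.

180, 34, 17 bp

NdeI sites (CATATG) start at positions 65, 99, 116.
NdeI cuts after base 2 of each site, so after positions 66, 100, 117.
Circular molecule, 3 cuts → 3 fragments:
  67–100 → 34 bp
  101–117 → 17 bp
  118–231 then 1–66 → 114 + 66 = 180 bp
Sorted largest to smallest: 180, 34, 17 bp.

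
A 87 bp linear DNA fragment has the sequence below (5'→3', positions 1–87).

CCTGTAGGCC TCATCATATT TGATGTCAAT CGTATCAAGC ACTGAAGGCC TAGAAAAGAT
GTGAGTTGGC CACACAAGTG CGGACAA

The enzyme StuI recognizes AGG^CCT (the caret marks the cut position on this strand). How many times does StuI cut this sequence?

AGGCCT occurs starting at positions 6, 46.
StuI cuts at 2 sites.

2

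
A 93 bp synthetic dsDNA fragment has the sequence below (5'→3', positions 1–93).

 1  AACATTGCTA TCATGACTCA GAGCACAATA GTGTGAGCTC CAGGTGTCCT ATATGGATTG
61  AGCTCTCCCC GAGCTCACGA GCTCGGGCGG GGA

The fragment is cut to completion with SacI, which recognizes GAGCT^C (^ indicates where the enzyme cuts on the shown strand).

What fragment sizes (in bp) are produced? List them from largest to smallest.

39, 25, 11, 10, 8 bp

SacI sites (GAGCTC) start at positions 35, 60, 71, 79.
SacI cuts after base 5 of each site (before the last base), so after positions 39, 64, 75, 83.
Linear molecule, 4 cuts → 5 fragments:
  1–39 → 39 bp
  40–64 → 25 bp
  65–75 → 11 bp
  76–83 → 8 bp
  84–93 → 10 bp
Sorted largest to smallest: 39, 25, 11, 10, 8 bp.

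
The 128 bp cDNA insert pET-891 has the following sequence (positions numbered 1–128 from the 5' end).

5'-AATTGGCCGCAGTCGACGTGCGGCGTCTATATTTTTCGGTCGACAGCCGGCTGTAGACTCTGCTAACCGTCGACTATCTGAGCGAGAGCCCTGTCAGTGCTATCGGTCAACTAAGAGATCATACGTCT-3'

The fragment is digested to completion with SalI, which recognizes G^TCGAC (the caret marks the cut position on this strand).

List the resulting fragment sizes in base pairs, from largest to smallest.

59, 30, 27, 12 bp

SalI sites (GTCGAC) start at positions 12, 39, 69.
SalI cuts after the first base of each site, so after positions 12, 39, 69.
Linear molecule, 3 cuts → 4 fragments:
  1–12 → 12 bp
  13–39 → 27 bp
  40–69 → 30 bp
  70–128 → 59 bp
Sorted largest to smallest: 59, 30, 27, 12 bp.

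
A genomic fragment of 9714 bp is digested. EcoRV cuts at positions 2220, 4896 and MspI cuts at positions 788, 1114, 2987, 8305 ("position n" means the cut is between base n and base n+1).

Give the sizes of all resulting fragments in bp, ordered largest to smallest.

3409, 1909, 1409, 1106, 788, 767, 326 bp

Combined cut positions (sorted): 788, 1114, 2220, 2987, 4896, 8305.
Linear molecule, 6 cuts → 7 fragments:
  788 − 0 = 788 bp
  1114 − 788 = 326 bp
  2220 − 1114 = 1106 bp
  2987 − 2220 = 767 bp
  4896 − 2987 = 1909 bp
  8305 − 4896 = 3409 bp
  9714 − 8305 = 1409 bp
Sorted largest to smallest: 3409, 1909, 1409, 1106, 788, 767, 326 bp.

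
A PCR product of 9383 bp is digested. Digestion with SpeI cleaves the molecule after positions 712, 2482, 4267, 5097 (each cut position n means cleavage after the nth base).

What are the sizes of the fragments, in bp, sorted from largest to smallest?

4286, 1785, 1770, 830, 712 bp

Linear molecule, 4 cuts → 5 fragments:
  712 − 0 = 712 bp
  2482 − 712 = 1770 bp
  4267 − 2482 = 1785 bp
  5097 − 4267 = 830 bp
  9383 − 5097 = 4286 bp
Sorted largest to smallest: 4286, 1785, 1770, 830, 712 bp.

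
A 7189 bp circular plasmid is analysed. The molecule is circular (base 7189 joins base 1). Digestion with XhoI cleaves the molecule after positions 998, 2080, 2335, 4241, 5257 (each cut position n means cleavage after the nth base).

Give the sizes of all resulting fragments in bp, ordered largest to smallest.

2930, 1906, 1082, 1016, 255 bp

Circular molecule, 5 cuts → 5 fragments:
  2080 − 998 = 1082 bp
  2335 − 2080 = 255 bp
  4241 − 2335 = 1906 bp
  5257 − 4241 = 1016 bp
  wrap: 7189 − 5257 + 998 = 2930 bp
Sorted largest to smallest: 2930, 1906, 1082, 1016, 255 bp.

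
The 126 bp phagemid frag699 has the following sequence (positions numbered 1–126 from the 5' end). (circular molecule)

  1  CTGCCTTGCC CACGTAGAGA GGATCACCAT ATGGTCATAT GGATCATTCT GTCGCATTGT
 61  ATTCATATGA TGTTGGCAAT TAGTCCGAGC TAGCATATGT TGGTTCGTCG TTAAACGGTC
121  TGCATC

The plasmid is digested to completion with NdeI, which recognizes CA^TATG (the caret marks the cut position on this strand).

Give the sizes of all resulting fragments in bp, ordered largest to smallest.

NdeI sites (CATATG) start at positions 28, 36, 64, 94.
NdeI cuts after base 2 of each site, so after positions 29, 37, 65, 95.
Circular molecule, 4 cuts → 4 fragments:
  30–37 → 8 bp
  38–65 → 28 bp
  66–95 → 30 bp
  96–126 then 1–29 → 31 + 29 = 60 bp
Sorted largest to smallest: 60, 30, 28, 8 bp.

60, 30, 28, 8 bp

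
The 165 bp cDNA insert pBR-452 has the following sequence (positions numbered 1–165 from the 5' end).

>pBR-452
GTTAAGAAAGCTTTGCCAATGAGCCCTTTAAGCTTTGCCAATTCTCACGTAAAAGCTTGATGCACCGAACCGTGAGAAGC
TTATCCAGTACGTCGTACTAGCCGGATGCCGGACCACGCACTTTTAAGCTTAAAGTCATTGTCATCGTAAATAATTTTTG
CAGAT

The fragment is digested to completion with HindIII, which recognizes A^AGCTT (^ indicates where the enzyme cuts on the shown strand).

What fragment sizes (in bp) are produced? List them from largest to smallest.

49, 39, 24, 23, 22, 8 bp

HindIII sites (AAGCTT) start at positions 8, 30, 53, 77, 126.
HindIII cuts after the first base of each site, so after positions 8, 30, 53, 77, 126.
Linear molecule, 5 cuts → 6 fragments:
  1–8 → 8 bp
  9–30 → 22 bp
  31–53 → 23 bp
  54–77 → 24 bp
  78–126 → 49 bp
  127–165 → 39 bp
Sorted largest to smallest: 49, 39, 24, 23, 22, 8 bp.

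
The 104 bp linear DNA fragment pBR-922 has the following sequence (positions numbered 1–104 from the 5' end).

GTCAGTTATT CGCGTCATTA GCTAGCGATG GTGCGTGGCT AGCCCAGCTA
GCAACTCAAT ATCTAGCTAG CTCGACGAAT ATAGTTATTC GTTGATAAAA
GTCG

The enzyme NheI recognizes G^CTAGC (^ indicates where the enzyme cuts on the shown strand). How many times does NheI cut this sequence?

GCTAGC occurs starting at positions 21, 38, 47, 66.
NheI cuts at 4 sites.

4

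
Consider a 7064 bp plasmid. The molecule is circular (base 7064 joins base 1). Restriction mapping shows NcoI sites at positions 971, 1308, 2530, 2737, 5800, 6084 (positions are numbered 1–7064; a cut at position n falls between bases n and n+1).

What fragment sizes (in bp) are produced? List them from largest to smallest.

3063, 1951, 1222, 337, 284, 207 bp

Circular molecule, 6 cuts → 6 fragments:
  1308 − 971 = 337 bp
  2530 − 1308 = 1222 bp
  2737 − 2530 = 207 bp
  5800 − 2737 = 3063 bp
  6084 − 5800 = 284 bp
  wrap: 7064 − 6084 + 971 = 1951 bp
Sorted largest to smallest: 3063, 1951, 1222, 337, 284, 207 bp.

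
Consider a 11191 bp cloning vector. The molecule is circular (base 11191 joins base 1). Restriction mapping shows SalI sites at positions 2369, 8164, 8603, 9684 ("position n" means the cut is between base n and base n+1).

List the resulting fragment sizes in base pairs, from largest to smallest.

Circular molecule, 4 cuts → 4 fragments:
  8164 − 2369 = 5795 bp
  8603 − 8164 = 439 bp
  9684 − 8603 = 1081 bp
  wrap: 11191 − 9684 + 2369 = 3876 bp
Sorted largest to smallest: 5795, 3876, 1081, 439 bp.

5795, 3876, 1081, 439 bp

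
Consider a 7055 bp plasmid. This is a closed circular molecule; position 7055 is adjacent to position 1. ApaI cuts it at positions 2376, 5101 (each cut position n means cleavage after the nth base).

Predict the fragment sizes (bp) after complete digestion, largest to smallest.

Circular molecule, 2 cuts → 2 fragments:
  5101 − 2376 = 2725 bp
  wrap: 7055 − 5101 + 2376 = 4330 bp
Sorted largest to smallest: 4330, 2725 bp.

4330, 2725 bp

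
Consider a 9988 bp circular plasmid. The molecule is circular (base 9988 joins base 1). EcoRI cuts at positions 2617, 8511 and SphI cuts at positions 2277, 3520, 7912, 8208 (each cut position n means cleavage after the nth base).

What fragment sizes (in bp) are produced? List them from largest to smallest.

Combined cut positions (sorted): 2277, 2617, 3520, 7912, 8208, 8511.
Circular molecule, 6 cuts → 6 fragments:
  2617 − 2277 = 340 bp
  3520 − 2617 = 903 bp
  7912 − 3520 = 4392 bp
  8208 − 7912 = 296 bp
  8511 − 8208 = 303 bp
  wrap: 9988 − 8511 + 2277 = 3754 bp
Sorted largest to smallest: 4392, 3754, 903, 340, 303, 296 bp.

4392, 3754, 903, 340, 303, 296 bp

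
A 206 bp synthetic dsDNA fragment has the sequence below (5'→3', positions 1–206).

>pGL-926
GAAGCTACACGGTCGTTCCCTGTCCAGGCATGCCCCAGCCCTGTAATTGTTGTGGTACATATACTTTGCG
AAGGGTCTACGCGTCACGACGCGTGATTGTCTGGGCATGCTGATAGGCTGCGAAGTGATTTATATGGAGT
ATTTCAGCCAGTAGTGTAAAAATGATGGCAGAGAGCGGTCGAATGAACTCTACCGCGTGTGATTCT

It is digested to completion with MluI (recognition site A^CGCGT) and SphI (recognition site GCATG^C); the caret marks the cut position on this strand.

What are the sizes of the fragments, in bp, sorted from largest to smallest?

MluI sites (ACGCGT) start at positions 79, 89.
MluI cuts after the first base of each site, so after positions 79, 89.
SphI sites (GCATGC) start at positions 28, 105.
SphI cuts after base 5 of each site (before the last base), so after positions 32, 109.
Combined cut positions: 32, 79, 89, 109.
Linear molecule, 4 cuts → 5 fragments:
  1–32 → 32 bp
  33–79 → 47 bp
  80–89 → 10 bp
  90–109 → 20 bp
  110–206 → 97 bp
Sorted largest to smallest: 97, 47, 32, 20, 10 bp.

97, 47, 32, 20, 10 bp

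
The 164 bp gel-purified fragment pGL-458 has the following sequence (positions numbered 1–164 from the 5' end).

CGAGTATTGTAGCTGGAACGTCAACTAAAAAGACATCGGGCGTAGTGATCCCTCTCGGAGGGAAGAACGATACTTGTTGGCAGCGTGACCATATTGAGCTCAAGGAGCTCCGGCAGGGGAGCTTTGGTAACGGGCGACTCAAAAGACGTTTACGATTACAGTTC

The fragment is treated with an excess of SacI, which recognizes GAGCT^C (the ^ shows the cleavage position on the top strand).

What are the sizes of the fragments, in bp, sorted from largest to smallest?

100, 55, 9 bp

SacI sites (GAGCTC) start at positions 96, 105.
SacI cuts after base 5 of each site (before the last base), so after positions 100, 109.
Linear molecule, 2 cuts → 3 fragments:
  1–100 → 100 bp
  101–109 → 9 bp
  110–164 → 55 bp
Sorted largest to smallest: 100, 55, 9 bp.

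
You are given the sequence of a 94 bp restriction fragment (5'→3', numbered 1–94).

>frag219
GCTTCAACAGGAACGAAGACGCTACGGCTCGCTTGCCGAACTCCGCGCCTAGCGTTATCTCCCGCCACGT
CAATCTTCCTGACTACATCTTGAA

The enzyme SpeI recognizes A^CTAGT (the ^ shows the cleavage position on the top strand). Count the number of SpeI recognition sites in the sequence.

No occurrence of ACTAGT is present in the sequence.
SpeI does not cut: 0 sites.

0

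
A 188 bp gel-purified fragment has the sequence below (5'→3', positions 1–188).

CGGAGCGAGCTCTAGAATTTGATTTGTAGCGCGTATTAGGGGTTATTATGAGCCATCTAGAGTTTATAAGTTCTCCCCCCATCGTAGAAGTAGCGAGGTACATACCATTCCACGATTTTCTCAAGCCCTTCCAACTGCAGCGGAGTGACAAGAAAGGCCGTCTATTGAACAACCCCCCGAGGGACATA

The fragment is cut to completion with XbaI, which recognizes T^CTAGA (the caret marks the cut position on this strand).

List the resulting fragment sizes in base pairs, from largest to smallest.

XbaI sites (TCTAGA) start at positions 11, 56.
XbaI cuts after the first base of each site, so after positions 11, 56.
Linear molecule, 2 cuts → 3 fragments:
  1–11 → 11 bp
  12–56 → 45 bp
  57–188 → 132 bp
Sorted largest to smallest: 132, 45, 11 bp.

132, 45, 11 bp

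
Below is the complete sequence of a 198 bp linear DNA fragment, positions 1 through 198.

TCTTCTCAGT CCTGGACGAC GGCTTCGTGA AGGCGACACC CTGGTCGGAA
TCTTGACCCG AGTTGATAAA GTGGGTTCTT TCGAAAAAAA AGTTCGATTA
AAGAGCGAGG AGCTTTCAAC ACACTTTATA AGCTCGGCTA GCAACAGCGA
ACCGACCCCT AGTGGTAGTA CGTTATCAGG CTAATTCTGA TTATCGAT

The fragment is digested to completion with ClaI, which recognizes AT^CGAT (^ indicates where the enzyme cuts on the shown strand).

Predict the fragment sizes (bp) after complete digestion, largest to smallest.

The ClaI site (ATCGAT) starts at position 193.
ClaI cuts after base 2 of each site, so after position 194.
Linear molecule, 1 cut → 2 fragments:
  1–194 → 194 bp
  195–198 → 4 bp
Sorted largest to smallest: 194, 4 bp.

194, 4 bp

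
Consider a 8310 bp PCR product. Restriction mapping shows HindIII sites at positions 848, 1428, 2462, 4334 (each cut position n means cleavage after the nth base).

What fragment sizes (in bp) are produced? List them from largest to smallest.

Linear molecule, 4 cuts → 5 fragments:
  848 − 0 = 848 bp
  1428 − 848 = 580 bp
  2462 − 1428 = 1034 bp
  4334 − 2462 = 1872 bp
  8310 − 4334 = 3976 bp
Sorted largest to smallest: 3976, 1872, 1034, 848, 580 bp.

3976, 1872, 1034, 848, 580 bp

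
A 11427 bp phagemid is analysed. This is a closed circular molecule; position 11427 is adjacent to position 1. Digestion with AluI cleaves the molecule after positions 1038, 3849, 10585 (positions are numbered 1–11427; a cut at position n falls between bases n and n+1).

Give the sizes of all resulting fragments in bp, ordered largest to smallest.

6736, 2811, 1880 bp

Circular molecule, 3 cuts → 3 fragments:
  3849 − 1038 = 2811 bp
  10585 − 3849 = 6736 bp
  wrap: 11427 − 10585 + 1038 = 1880 bp
Sorted largest to smallest: 6736, 2811, 1880 bp.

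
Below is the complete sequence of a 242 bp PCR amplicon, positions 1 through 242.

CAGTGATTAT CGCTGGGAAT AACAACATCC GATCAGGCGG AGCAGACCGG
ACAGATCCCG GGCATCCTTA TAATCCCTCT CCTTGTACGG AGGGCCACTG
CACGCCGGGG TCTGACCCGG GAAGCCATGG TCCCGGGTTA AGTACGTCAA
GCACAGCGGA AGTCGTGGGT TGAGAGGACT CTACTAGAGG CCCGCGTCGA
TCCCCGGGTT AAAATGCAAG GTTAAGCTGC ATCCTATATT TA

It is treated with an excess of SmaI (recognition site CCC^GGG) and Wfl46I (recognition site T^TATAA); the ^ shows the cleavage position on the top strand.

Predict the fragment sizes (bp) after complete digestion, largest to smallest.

SmaI sites (CCCGGG) start at positions 57, 116, 132, 203.
SmaI cuts after base 3 of each site, so after positions 59, 118, 134, 205.
The Wfl46I site (TTATAA) starts at position 68.
Wfl46I cuts after the first base of each site, so after position 68.
Combined cut positions: 59, 68, 118, 134, 205.
Linear molecule, 5 cuts → 6 fragments:
  1–59 → 59 bp
  60–68 → 9 bp
  69–118 → 50 bp
  119–134 → 16 bp
  135–205 → 71 bp
  206–242 → 37 bp
Sorted largest to smallest: 71, 59, 50, 37, 16, 9 bp.

71, 59, 50, 37, 16, 9 bp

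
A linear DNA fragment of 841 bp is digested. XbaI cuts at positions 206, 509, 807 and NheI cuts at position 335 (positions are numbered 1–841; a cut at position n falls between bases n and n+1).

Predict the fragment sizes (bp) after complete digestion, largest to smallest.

Combined cut positions (sorted): 206, 335, 509, 807.
Linear molecule, 4 cuts → 5 fragments:
  206 − 0 = 206 bp
  335 − 206 = 129 bp
  509 − 335 = 174 bp
  807 − 509 = 298 bp
  841 − 807 = 34 bp
Sorted largest to smallest: 298, 206, 174, 129, 34 bp.

298, 206, 174, 129, 34 bp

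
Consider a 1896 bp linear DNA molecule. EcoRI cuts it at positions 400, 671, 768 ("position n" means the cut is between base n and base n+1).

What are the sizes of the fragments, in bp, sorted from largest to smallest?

1128, 400, 271, 97 bp

Linear molecule, 3 cuts → 4 fragments:
  400 − 0 = 400 bp
  671 − 400 = 271 bp
  768 − 671 = 97 bp
  1896 − 768 = 1128 bp
Sorted largest to smallest: 1128, 400, 271, 97 bp.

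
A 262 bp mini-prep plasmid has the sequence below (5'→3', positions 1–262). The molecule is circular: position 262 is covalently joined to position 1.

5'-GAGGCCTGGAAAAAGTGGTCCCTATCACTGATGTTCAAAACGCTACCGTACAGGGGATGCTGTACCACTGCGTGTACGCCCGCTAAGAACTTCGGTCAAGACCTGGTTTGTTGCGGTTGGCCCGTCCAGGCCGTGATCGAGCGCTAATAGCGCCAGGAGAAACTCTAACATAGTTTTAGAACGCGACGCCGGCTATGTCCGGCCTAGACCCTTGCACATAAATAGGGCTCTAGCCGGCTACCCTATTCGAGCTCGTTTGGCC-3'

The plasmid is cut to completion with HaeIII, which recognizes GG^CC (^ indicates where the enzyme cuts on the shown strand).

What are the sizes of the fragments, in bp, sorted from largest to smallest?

116, 72, 58, 10, 6 bp

HaeIII sites (GGCC) start at positions 3, 119, 129, 201, 259.
HaeIII cuts after base 2 of each site, so after positions 4, 120, 130, 202, 260.
Circular molecule, 5 cuts → 5 fragments:
  5–120 → 116 bp
  121–130 → 10 bp
  131–202 → 72 bp
  203–260 → 58 bp
  261–262 then 1–4 → 2 + 4 = 6 bp
Sorted largest to smallest: 116, 72, 58, 10, 6 bp.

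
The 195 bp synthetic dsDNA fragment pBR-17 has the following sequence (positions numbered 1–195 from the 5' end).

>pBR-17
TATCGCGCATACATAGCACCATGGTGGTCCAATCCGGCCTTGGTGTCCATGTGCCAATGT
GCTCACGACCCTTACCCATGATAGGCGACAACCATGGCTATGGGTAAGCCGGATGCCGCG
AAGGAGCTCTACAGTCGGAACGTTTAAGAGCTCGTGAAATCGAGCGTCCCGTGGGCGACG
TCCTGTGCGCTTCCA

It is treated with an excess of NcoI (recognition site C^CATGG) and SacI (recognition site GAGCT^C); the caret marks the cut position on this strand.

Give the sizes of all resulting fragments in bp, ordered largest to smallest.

73, 43, 36, 24, 19 bp

NcoI sites (CCATGG) start at positions 19, 92.
NcoI cuts after the first base of each site, so after positions 19, 92.
SacI sites (GAGCTC) start at positions 124, 148.
SacI cuts after base 5 of each site (before the last base), so after positions 128, 152.
Combined cut positions: 19, 92, 128, 152.
Linear molecule, 4 cuts → 5 fragments:
  1–19 → 19 bp
  20–92 → 73 bp
  93–128 → 36 bp
  129–152 → 24 bp
  153–195 → 43 bp
Sorted largest to smallest: 73, 43, 36, 24, 19 bp.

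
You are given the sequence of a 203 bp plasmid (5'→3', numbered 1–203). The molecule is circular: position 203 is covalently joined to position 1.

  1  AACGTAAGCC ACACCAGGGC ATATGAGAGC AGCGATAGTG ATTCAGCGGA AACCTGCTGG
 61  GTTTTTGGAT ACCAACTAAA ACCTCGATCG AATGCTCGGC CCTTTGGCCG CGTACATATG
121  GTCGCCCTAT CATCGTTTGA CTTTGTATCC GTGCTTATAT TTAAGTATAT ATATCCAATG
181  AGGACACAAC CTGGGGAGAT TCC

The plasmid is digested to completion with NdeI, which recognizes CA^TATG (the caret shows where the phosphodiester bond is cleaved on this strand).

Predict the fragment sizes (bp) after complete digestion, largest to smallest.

NdeI sites (CATATG) start at positions 20, 115.
NdeI cuts after base 2 of each site, so after positions 21, 116.
Circular molecule, 2 cuts → 2 fragments:
  22–116 → 95 bp
  117–203 then 1–21 → 87 + 21 = 108 bp
Sorted largest to smallest: 108, 95 bp.

108, 95 bp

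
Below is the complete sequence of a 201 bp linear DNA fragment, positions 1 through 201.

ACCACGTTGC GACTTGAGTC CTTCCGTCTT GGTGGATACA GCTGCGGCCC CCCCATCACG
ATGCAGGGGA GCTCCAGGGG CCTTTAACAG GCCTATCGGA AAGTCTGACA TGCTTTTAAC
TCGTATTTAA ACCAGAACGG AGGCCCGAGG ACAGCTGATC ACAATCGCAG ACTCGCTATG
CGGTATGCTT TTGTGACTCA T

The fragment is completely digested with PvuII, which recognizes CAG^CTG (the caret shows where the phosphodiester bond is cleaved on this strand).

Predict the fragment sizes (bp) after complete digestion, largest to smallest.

PvuII sites (CAGCTG) start at positions 39, 152.
PvuII cuts after base 3 of each site, so after positions 41, 154.
Linear molecule, 2 cuts → 3 fragments:
  1–41 → 41 bp
  42–154 → 113 bp
  155–201 → 47 bp
Sorted largest to smallest: 113, 47, 41 bp.

113, 47, 41 bp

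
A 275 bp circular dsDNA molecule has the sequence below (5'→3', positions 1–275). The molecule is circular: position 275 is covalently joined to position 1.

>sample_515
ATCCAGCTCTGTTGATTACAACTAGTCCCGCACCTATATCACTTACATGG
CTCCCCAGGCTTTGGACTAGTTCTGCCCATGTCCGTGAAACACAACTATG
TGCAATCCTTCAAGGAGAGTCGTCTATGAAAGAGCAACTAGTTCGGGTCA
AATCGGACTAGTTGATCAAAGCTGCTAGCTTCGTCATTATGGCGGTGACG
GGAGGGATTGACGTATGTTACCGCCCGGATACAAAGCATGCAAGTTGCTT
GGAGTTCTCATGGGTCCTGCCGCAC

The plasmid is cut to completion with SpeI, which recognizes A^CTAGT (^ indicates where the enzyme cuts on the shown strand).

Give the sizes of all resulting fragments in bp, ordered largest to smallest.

SpeI sites (ACTAGT) start at positions 21, 66, 137, 157.
SpeI cuts after the first base of each site, so after positions 21, 66, 137, 157.
Circular molecule, 4 cuts → 4 fragments:
  22–66 → 45 bp
  67–137 → 71 bp
  138–157 → 20 bp
  158–275 then 1–21 → 118 + 21 = 139 bp
Sorted largest to smallest: 139, 71, 45, 20 bp.

139, 71, 45, 20 bp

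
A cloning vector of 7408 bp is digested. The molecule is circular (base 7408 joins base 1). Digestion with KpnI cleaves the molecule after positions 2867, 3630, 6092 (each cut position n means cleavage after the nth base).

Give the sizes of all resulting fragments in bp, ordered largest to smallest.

Circular molecule, 3 cuts → 3 fragments:
  3630 − 2867 = 763 bp
  6092 − 3630 = 2462 bp
  wrap: 7408 − 6092 + 2867 = 4183 bp
Sorted largest to smallest: 4183, 2462, 763 bp.

4183, 2462, 763 bp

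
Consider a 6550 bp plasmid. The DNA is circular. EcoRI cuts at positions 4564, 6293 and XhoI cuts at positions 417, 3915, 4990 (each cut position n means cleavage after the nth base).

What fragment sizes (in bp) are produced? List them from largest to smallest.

Combined cut positions (sorted): 417, 3915, 4564, 4990, 6293.
Circular molecule, 5 cuts → 5 fragments:
  3915 − 417 = 3498 bp
  4564 − 3915 = 649 bp
  4990 − 4564 = 426 bp
  6293 − 4990 = 1303 bp
  wrap: 6550 − 6293 + 417 = 674 bp
Sorted largest to smallest: 3498, 1303, 674, 649, 426 bp.

3498, 1303, 674, 649, 426 bp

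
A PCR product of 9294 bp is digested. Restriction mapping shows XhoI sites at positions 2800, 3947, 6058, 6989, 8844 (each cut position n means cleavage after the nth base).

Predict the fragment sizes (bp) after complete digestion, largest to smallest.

Linear molecule, 5 cuts → 6 fragments:
  2800 − 0 = 2800 bp
  3947 − 2800 = 1147 bp
  6058 − 3947 = 2111 bp
  6989 − 6058 = 931 bp
  8844 − 6989 = 1855 bp
  9294 − 8844 = 450 bp
Sorted largest to smallest: 2800, 2111, 1855, 1147, 931, 450 bp.

2800, 2111, 1855, 1147, 931, 450 bp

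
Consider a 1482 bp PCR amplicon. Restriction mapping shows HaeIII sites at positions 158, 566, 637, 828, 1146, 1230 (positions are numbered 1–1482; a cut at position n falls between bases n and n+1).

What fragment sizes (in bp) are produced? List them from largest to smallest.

Linear molecule, 6 cuts → 7 fragments:
  158 − 0 = 158 bp
  566 − 158 = 408 bp
  637 − 566 = 71 bp
  828 − 637 = 191 bp
  1146 − 828 = 318 bp
  1230 − 1146 = 84 bp
  1482 − 1230 = 252 bp
Sorted largest to smallest: 408, 318, 252, 191, 158, 84, 71 bp.

408, 318, 252, 191, 158, 84, 71 bp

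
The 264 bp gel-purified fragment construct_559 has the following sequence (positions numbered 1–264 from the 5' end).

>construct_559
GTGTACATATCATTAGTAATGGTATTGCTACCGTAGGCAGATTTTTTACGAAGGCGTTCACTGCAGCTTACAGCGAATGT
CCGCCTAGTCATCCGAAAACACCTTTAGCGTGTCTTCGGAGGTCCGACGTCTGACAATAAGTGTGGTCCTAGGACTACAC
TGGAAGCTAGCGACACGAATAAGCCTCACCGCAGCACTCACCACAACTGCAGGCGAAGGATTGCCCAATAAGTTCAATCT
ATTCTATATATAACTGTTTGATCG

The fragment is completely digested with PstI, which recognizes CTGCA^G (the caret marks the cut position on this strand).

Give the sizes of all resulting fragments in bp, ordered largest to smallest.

PstI sites (CTGCAG) start at positions 61, 207.
PstI cuts after base 5 of each site (before the last base), so after positions 65, 211.
Linear molecule, 2 cuts → 3 fragments:
  1–65 → 65 bp
  66–211 → 146 bp
  212–264 → 53 bp
Sorted largest to smallest: 146, 65, 53 bp.

146, 65, 53 bp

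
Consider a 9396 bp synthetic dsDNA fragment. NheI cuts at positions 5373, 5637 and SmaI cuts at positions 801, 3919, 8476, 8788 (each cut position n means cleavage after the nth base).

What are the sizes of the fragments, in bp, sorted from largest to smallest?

3118, 2839, 1454, 801, 608, 312, 264 bp

Combined cut positions (sorted): 801, 3919, 5373, 5637, 8476, 8788.
Linear molecule, 6 cuts → 7 fragments:
  801 − 0 = 801 bp
  3919 − 801 = 3118 bp
  5373 − 3919 = 1454 bp
  5637 − 5373 = 264 bp
  8476 − 5637 = 2839 bp
  8788 − 8476 = 312 bp
  9396 − 8788 = 608 bp
Sorted largest to smallest: 3118, 2839, 1454, 801, 608, 312, 264 bp.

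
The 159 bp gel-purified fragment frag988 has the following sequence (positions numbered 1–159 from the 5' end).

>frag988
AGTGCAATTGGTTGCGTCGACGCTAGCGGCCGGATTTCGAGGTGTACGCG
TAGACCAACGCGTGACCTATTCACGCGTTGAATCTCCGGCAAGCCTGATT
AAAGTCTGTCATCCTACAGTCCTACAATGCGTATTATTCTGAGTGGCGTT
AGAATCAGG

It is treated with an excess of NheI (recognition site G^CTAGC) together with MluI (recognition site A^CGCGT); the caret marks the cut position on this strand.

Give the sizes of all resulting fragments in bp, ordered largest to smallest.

86, 24, 22, 15, 12 bp

The NheI site (GCTAGC) starts at position 22.
NheI cuts after the first base of each site, so after position 22.
MluI sites (ACGCGT) start at positions 46, 58, 73.
MluI cuts after the first base of each site, so after positions 46, 58, 73.
Combined cut positions: 22, 46, 58, 73.
Linear molecule, 4 cuts → 5 fragments:
  1–22 → 22 bp
  23–46 → 24 bp
  47–58 → 12 bp
  59–73 → 15 bp
  74–159 → 86 bp
Sorted largest to smallest: 86, 24, 22, 15, 12 bp.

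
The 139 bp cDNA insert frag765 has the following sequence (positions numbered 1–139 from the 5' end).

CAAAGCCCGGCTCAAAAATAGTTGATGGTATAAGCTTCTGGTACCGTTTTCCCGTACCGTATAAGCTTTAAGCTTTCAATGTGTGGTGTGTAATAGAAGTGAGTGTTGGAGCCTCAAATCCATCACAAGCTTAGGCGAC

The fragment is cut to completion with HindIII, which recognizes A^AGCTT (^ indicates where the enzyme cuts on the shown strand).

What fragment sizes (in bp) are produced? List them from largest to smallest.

57, 32, 31, 12, 7 bp

HindIII sites (AAGCTT) start at positions 32, 63, 70, 127.
HindIII cuts after the first base of each site, so after positions 32, 63, 70, 127.
Linear molecule, 4 cuts → 5 fragments:
  1–32 → 32 bp
  33–63 → 31 bp
  64–70 → 7 bp
  71–127 → 57 bp
  128–139 → 12 bp
Sorted largest to smallest: 57, 32, 31, 12, 7 bp.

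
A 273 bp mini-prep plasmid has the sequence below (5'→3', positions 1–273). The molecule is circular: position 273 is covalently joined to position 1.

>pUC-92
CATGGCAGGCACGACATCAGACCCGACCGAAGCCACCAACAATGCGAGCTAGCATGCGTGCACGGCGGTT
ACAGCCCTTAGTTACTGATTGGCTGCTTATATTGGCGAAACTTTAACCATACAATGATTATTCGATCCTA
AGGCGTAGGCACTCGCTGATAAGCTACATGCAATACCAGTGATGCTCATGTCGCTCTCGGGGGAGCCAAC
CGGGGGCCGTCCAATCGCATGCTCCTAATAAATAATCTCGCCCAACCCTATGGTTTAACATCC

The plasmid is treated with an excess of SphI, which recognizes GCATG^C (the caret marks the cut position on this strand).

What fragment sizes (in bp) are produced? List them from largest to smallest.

175, 98 bp

SphI sites (GCATGC) start at positions 52, 227.
SphI cuts after base 5 of each site (before the last base), so after positions 56, 231.
Circular molecule, 2 cuts → 2 fragments:
  57–231 → 175 bp
  232–273 then 1–56 → 42 + 56 = 98 bp
Sorted largest to smallest: 175, 98 bp.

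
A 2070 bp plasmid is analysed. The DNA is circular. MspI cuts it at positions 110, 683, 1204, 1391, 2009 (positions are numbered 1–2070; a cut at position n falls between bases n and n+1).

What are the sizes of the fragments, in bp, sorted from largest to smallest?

Circular molecule, 5 cuts → 5 fragments:
  683 − 110 = 573 bp
  1204 − 683 = 521 bp
  1391 − 1204 = 187 bp
  2009 − 1391 = 618 bp
  wrap: 2070 − 2009 + 110 = 171 bp
Sorted largest to smallest: 618, 573, 521, 187, 171 bp.

618, 573, 521, 187, 171 bp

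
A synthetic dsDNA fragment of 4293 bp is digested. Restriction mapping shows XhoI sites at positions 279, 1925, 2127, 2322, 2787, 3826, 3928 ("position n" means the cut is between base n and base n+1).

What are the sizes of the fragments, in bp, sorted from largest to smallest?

Linear molecule, 7 cuts → 8 fragments:
  279 − 0 = 279 bp
  1925 − 279 = 1646 bp
  2127 − 1925 = 202 bp
  2322 − 2127 = 195 bp
  2787 − 2322 = 465 bp
  3826 − 2787 = 1039 bp
  3928 − 3826 = 102 bp
  4293 − 3928 = 365 bp
Sorted largest to smallest: 1646, 1039, 465, 365, 279, 202, 195, 102 bp.

1646, 1039, 465, 365, 279, 202, 195, 102 bp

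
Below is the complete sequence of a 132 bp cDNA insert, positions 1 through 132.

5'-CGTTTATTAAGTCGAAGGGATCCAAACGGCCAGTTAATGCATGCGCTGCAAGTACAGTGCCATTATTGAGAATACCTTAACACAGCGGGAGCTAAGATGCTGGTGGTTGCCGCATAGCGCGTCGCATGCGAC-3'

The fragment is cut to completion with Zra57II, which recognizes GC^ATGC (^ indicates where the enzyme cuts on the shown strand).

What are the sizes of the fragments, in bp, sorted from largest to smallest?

85, 40, 7 bp

Zra57II sites (GCATGC) start at positions 39, 124.
Zra57II cuts after base 2 of each site, so after positions 40, 125.
Linear molecule, 2 cuts → 3 fragments:
  1–40 → 40 bp
  41–125 → 85 bp
  126–132 → 7 bp
Sorted largest to smallest: 85, 40, 7 bp.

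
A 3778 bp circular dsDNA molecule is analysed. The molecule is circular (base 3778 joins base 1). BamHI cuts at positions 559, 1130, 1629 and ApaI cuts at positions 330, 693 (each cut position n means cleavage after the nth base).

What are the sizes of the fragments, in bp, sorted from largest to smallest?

2479, 499, 437, 229, 134 bp

Combined cut positions (sorted): 330, 559, 693, 1130, 1629.
Circular molecule, 5 cuts → 5 fragments:
  559 − 330 = 229 bp
  693 − 559 = 134 bp
  1130 − 693 = 437 bp
  1629 − 1130 = 499 bp
  wrap: 3778 − 1629 + 330 = 2479 bp
Sorted largest to smallest: 2479, 499, 437, 229, 134 bp.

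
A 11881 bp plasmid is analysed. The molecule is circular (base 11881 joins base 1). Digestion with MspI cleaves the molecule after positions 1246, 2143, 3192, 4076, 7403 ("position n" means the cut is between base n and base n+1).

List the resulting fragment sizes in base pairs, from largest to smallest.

Circular molecule, 5 cuts → 5 fragments:
  2143 − 1246 = 897 bp
  3192 − 2143 = 1049 bp
  4076 − 3192 = 884 bp
  7403 − 4076 = 3327 bp
  wrap: 11881 − 7403 + 1246 = 5724 bp
Sorted largest to smallest: 5724, 3327, 1049, 897, 884 bp.

5724, 3327, 1049, 897, 884 bp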